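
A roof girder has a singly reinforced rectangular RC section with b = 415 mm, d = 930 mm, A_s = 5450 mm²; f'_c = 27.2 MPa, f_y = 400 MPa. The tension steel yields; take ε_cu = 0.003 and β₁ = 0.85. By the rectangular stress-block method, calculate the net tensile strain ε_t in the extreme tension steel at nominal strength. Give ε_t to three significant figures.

a = A_s f_y/(0.85 f'_c b) = 227.21 mm.
β₁ = 0.85, so c = a/β₁ = 227.21/0.85 = 267.31 mm.
From the linear strain diagram with ε_cu = 0.003: ε_t = 0.003 (d − c)/c = 0.003 × (930 − 267.31)/267.31 = 0.00744.
Since ε_t ≥ 0.005, the section is tension-controlled.

ε_t ≈ 0.00744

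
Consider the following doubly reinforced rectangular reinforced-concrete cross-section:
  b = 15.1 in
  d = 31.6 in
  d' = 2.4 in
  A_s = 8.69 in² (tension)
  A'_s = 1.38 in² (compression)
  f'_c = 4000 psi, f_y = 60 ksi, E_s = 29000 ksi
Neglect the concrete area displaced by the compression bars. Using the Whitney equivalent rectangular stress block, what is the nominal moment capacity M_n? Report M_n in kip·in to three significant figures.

M_n ≈ 14400 kip·in

Assume both steels yield.
a = (A_s − A'_s) f_y/(0.85 f'_c b) = (8.69 − 1.38) × 60/(0.85 × 4 × 15.1) = 8.543 in.
c = a/β₁ = 8.543/0.85 = 10.051 in; ε'_s = 0.003(c − d')/c = 0.0023 ≥ ε_y = 0.0021, so the compression steel yields.
M_n = (A_s − A'_s) f_y (d − a/2) + A'_s f_y (d − d') = 438.6 × (31.6 − 4.2715) + 82.8 × (31.6 − 2.4) = 11986.3 + 2417.8 = 14404.1 kip·in.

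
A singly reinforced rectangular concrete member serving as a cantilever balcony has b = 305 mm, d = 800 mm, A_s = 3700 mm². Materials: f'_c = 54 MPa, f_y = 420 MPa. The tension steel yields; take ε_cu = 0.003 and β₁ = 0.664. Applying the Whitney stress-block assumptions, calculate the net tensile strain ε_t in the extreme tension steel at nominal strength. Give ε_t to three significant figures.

ε_t ≈ 0.0114

a = A_s f_y/(0.85 f'_c b) = 111.00 mm.
β₁ = 0.664, so c = a/β₁ = 111.00/0.664 = 167.17 mm.
From the linear strain diagram with ε_cu = 0.003: ε_t = 0.003 (d − c)/c = 0.003 × (800 − 167.17)/167.17 = 0.0114.
Since ε_t ≥ 0.005, the section is tension-controlled.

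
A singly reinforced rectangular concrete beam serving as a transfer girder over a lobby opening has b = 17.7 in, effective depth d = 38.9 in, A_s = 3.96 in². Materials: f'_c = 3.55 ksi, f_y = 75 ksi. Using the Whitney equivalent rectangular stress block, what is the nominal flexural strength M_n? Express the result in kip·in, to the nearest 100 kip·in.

M_n ≈ 10700 kip·in

T = A_s f_y = 3.96 × 75 = 297 kips.
a = T/(0.85 f'_c b) = 297/(0.85 × 3.55 × 17.7) = 5.561 in.
M_n = T(d − a/2) = 297 × (38.9 − 2.7805) = 10727.5 kip·in.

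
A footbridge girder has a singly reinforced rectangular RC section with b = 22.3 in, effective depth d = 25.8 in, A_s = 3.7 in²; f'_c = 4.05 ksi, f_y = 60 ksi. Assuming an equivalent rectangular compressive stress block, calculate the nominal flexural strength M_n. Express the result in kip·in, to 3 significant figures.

T = A_s f_y = 3.7 × 60 = 222 kips.
a = T/(0.85 f'_c b) = 222/(0.85 × 4.05 × 22.3) = 2.892 in.
M_n = T(d − a/2) = 222 × (25.8 − 1.446) = 5406.6 kip·in.

M_n ≈ 5410 kip·in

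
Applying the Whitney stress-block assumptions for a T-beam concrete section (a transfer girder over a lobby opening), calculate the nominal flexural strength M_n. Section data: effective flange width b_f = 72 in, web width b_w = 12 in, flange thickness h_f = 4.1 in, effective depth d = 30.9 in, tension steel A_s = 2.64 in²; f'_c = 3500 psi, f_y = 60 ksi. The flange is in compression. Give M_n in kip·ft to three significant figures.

M_n ≈ 403 kip·ft

Tension: T = A_s f_y = 2.64 × 60 = 158.4 kips.
Try a within the flange: a = T/(0.85 f'_c b_f) = 158.4/(0.85 × 3.5 × 72) = 0.739 in.
Since a = 0.739 ≤ h_f = 4.1 in, the stress block lies entirely in the flange; analyse as a rectangular beam of width b_f.
M_n = T(d − a/2) = 158.4 × (30.9 − 0.3695) = 4836.0 kip·in.
M_n = 4836.0/12 = 403.00 kip·ft.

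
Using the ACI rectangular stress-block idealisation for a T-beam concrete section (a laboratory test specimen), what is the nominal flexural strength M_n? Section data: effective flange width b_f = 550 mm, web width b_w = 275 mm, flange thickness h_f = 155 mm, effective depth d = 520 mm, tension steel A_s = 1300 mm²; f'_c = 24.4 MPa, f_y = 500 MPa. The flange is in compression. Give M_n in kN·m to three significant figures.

M_n ≈ 319 kN·m

Tension: T = A_s f_y = 1300 × 500 = 650000 N.
Try a within the flange: a = T/(0.85 f'_c b_f) = 650000/(0.85 × 24.4 × 550) = 56.98 mm.
Since a = 56.98 ≤ h_f = 155 mm, the stress block lies entirely in the flange; analyse as a rectangular beam of width b_f.
M_n = T(d − a/2) = 650000 × (520 − 28.49) = 319.48 × 10⁶ N·mm.
M_n = 319.48 kN·m.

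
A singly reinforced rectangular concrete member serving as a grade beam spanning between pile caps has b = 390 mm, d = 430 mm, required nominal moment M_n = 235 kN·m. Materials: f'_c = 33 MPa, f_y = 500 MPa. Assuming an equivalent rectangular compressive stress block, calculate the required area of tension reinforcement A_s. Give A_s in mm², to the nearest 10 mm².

With M_n = 0.85 f'_c a b (d − a/2), solve the quadratic for a:
a = d − √(d² − 2M_n/(0.85 f'_c b)) = 430 − √(430² − 2 × 235×10⁶/(0.85 × 33 × 390)) = 53.26 mm.
A_s = 0.85 f'_c a b / f_y = 0.85 × 33 × 53.26 × 390 / 500 = 1165.3 mm².

A_s ≈ 1170 mm²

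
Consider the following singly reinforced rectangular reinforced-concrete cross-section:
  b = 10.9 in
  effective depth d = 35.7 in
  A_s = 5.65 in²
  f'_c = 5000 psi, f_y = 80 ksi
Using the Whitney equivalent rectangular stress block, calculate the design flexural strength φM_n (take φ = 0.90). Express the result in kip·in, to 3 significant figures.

φM_n ≈ 12500 kip·in

T = A_s f_y = 5.65 × 80 = 452 kips.
a = T/(0.85 f'_c b) = 452/(0.85 × 5 × 10.9) = 9.757 in.
M_n = T(d − a/2) = 452 × (35.7 − 4.8785) = 13931.3 kip·in.
φM_n = 0.90 × 13931.3 = 12538.2 kip·in.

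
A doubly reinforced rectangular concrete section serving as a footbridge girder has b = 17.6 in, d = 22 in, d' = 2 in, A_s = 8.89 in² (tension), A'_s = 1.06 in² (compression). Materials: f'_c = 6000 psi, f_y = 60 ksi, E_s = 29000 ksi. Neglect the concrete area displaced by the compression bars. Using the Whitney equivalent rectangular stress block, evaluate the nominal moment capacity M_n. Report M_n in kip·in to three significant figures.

Assume both steels yield.
a = (A_s − A'_s) f_y/(0.85 f'_c b) = (8.89 − 1.06) × 60/(0.85 × 6 × 17.6) = 5.234 in.
c = a/β₁ = 5.234/0.75 = 6.979 in; ε'_s = 0.003(c − d')/c = 0.0021 ≥ ε_y = 0.0021, so the compression steel yields.
M_n = (A_s − A'_s) f_y (d − a/2) + A'_s f_y (d − d') = 469.8 × (22 − 2.617) + 63.6 × (22 − 2) = 9106.1 + 1272.0 = 10378.1 kip·in.

M_n ≈ 10400 kip·in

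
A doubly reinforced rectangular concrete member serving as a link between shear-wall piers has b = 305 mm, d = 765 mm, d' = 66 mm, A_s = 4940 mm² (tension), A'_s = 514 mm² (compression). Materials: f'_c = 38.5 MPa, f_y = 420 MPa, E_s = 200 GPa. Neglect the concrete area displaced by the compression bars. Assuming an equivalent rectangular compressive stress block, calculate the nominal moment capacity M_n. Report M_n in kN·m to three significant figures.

M_n ≈ 1400 kN·m

Assume both tension and compression steel yield.
Net tension couple steel: A_s − A'_s = 4426 mm².
a = (A_s − A'_s) f_y / (0.85 f'_c b) = 1858920/(0.85 × 38.5 × 305) = 186.24 mm.
c = a/β₁ = 186.24/0.775 = 240.31 mm; ε'_s = 0.003(c − d')/c = 0.0022 ≥ f_y/E_s = 0.0021, so compression steel does yield.
M_n = (A_s − A'_s) f_y (d − a/2) + A'_s f_y (d − d') = [1858920 × (765 − 93.12) + 215880 × (765 − 66)] × 10⁻⁶ = 1248.97 + 150.90 = 1399.87 kN·m.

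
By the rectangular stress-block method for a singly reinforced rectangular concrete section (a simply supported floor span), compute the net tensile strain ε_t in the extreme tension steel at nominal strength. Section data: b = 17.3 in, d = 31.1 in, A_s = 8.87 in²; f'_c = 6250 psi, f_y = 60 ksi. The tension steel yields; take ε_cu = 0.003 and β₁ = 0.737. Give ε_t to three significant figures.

a = A_s f_y/(0.85 f'_c b) = 5.791 in.
β₁ = 0.737, so c = a/β₁ = 5.791/0.737 = 7.858 in.
From the linear strain diagram with ε_cu = 0.003: ε_t = 0.003 (d − c)/c = 0.003 × (31.1 − 7.858)/7.858 = 0.00887.
Since ε_t ≥ 0.005, the section is tension-controlled.

ε_t ≈ 0.00887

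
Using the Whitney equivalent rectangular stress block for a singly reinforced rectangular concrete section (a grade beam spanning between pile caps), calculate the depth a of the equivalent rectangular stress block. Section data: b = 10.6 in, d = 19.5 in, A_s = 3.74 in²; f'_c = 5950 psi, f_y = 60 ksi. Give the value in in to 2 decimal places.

a ≈ 4.19 in

T = A_s f_y = 3.74 × 60 = 224.4 kips.
a = T/(0.85 f'_c b) = 224.4/(0.85 × 5.95 × 10.6) = 4.19 in.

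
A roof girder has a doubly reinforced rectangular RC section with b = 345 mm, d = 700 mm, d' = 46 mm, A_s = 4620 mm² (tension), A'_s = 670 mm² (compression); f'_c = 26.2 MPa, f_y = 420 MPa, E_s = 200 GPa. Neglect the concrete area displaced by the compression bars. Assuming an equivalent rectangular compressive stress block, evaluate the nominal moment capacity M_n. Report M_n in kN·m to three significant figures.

M_n ≈ 1170 kN·m

Assume both tension and compression steel yield.
Net tension couple steel: A_s − A'_s = 3950 mm².
a = (A_s − A'_s) f_y / (0.85 f'_c b) = 1659000/(0.85 × 26.2 × 345) = 215.93 mm.
c = a/β₁ = 215.93/0.85 = 254.04 mm; ε'_s = 0.003(c − d')/c = 0.0025 ≥ f_y/E_s = 0.0021, so compression steel does yield.
M_n = (A_s − A'_s) f_y (d − a/2) + A'_s f_y (d − d') = [1659000 × (700 − 107.965) + 281400 × (700 − 46)] × 10⁻⁶ = 982.19 + 184.04 = 1166.23 kN·m.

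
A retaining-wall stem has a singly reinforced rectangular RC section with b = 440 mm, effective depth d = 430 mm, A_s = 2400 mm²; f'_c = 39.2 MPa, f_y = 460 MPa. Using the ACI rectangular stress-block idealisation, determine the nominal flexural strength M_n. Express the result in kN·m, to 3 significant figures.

T = A_s f_y = 2400 × 460 = 1104000 N = 1104 kN.
From C = T: a = T/(0.85 f'_c b) = 1104000/(0.85 × 39.2 × 440) = 75.30 mm.
M_n = T(d − a/2) = 1104 kN × (430 − 37.65) mm = 433.15 kN·m.

M_n ≈ 433 kN·m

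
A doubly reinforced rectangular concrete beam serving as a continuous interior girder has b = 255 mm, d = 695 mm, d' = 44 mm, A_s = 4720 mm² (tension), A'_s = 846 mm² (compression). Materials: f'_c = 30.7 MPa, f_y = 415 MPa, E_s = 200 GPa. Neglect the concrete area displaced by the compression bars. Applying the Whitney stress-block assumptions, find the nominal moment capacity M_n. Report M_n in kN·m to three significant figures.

Assume both tension and compression steel yield.
Net tension couple steel: A_s − A'_s = 3874 mm².
a = (A_s − A'_s) f_y / (0.85 f'_c b) = 1607710/(0.85 × 30.7 × 255) = 241.61 mm.
c = a/β₁ = 241.61/0.831 = 290.75 mm; ε'_s = 0.003(c − d')/c = 0.0025 ≥ f_y/E_s = 0.0021, so compression steel does yield.
M_n = (A_s − A'_s) f_y (d − a/2) + A'_s f_y (d − d') = [1607710 × (695 − 120.805) + 351090 × (695 − 44)] × 10⁻⁶ = 923.14 + 228.56 = 1151.70 kN·m.

M_n ≈ 1150 kN·m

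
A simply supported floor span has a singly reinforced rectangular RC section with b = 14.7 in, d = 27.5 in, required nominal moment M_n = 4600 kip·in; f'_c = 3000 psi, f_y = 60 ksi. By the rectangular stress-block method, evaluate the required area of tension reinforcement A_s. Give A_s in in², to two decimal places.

From M_n = 0.85 f'_c a b (d − a/2):
a = d − √(d² − 2M_n/(0.85 f'_c b)) = 27.5 − √(27.5² − 2 × 4600/(0.85 × 3 × 14.7)) = 4.899 in.
A_s = 0.85 f'_c a b / f_y = 0.85 × 3 × 4.899 × 14.7 / 60 = 3.061 in².

A_s ≈ 3.06 in²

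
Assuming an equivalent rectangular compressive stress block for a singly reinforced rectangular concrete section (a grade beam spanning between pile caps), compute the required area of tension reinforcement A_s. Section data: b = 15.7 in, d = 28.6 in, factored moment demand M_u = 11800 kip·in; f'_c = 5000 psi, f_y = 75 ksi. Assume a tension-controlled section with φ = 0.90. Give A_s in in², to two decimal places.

M_n = M_u/φ = 11800/0.90 = 13111.1 kip·in.
From M_n = 0.85 f'_c a b (d − a/2):
a = d − √(d² − 2M_n/(0.85 f'_c b)) = 28.6 − √(28.6² − 2 × 13111.1/(0.85 × 5 × 15.7)) = 7.985 in.
A_s = 0.85 f'_c a b / f_y = 0.85 × 5 × 7.985 × 15.7 / 75 = 7.104 in².

A_s ≈ 7.10 in²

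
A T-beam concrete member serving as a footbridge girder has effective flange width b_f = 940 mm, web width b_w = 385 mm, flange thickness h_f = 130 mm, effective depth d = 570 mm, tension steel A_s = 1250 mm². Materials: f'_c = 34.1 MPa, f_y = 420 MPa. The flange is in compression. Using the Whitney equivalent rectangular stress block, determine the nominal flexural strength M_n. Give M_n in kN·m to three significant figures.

Tension: T = A_s f_y = 1250 × 420 = 525000 N.
Try a within the flange: a = T/(0.85 f'_c b_f) = 525000/(0.85 × 34.1 × 940) = 19.27 mm.
Since a = 19.27 ≤ h_f = 130 mm, the stress block lies entirely in the flange; analyse as a rectangular beam of width b_f.
M_n = T(d − a/2) = 525000 × (570 − 9.635) = 294.19 × 10⁶ N·mm.
M_n = 294.19 kN·m.

M_n ≈ 294 kN·m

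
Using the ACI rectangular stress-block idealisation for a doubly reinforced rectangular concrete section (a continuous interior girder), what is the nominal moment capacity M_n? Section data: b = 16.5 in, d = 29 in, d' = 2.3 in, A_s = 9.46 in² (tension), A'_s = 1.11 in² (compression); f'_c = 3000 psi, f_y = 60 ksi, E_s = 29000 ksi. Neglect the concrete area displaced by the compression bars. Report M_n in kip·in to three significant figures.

Assume both steels yield.
a = (A_s − A'_s) f_y/(0.85 f'_c b) = (9.46 − 1.11) × 60/(0.85 × 3 × 16.5) = 11.907 in.
c = a/β₁ = 11.907/0.85 = 14.008 in; ε'_s = 0.003(c − d')/c = 0.0025 ≥ ε_y = 0.0021, so the compression steel yields.
M_n = (A_s − A'_s) f_y (d − a/2) + A'_s f_y (d − d') = 501 × (29 − 5.9535) + 66.6 × (29 − 2.3) = 11546.3 + 1778.2 = 13324.5 kip·in.

M_n ≈ 13300 kip·in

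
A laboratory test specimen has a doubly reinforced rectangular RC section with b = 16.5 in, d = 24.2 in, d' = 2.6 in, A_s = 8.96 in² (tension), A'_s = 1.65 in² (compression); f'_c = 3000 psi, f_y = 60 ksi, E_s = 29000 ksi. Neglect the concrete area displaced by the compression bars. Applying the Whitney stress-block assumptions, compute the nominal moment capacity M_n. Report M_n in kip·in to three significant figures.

Assume both steels yield.
a = (A_s − A'_s) f_y/(0.85 f'_c b) = (8.96 − 1.65) × 60/(0.85 × 3 × 16.5) = 10.424 in.
c = a/β₁ = 10.424/0.85 = 12.264 in; ε'_s = 0.003(c − d')/c = 0.0024 ≥ ε_y = 0.0021, so the compression steel yields.
M_n = (A_s − A'_s) f_y (d − a/2) + A'_s f_y (d − d') = 438.6 × (24.2 − 5.212) + 99 × (24.2 − 2.6) = 8328.1 + 2138.4 = 10466.5 kip·in.

M_n ≈ 10500 kip·in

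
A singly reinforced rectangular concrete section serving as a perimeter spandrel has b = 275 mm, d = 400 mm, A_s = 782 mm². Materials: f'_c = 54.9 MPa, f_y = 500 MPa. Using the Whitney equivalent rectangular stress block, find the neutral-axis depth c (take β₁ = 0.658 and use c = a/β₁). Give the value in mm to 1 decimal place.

T = A_s f_y = 782 × 500 = 391000 N = 391 kN.
Setting C = 0.85 f'_c a b equal to T: a = 391000/(0.85 × 54.9 × 275) = 30.469 mm.
With β₁ = 0.658, c = a/β₁ = 30.469/0.658 = 46.3 mm.

c ≈ 46.3 mm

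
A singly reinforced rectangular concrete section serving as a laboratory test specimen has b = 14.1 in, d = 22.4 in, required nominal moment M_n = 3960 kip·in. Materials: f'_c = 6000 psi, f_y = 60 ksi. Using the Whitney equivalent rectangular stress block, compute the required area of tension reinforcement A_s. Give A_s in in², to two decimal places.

From M_n = 0.85 f'_c a b (d − a/2):
a = d − √(d² − 2M_n/(0.85 f'_c b)) = 22.4 − √(22.4² − 2 × 3960/(0.85 × 6 × 14.1)) = 2.611 in.
A_s = 0.85 f'_c a b / f_y = 0.85 × 6 × 2.611 × 14.1 / 60 = 3.129 in².

A_s ≈ 3.13 in²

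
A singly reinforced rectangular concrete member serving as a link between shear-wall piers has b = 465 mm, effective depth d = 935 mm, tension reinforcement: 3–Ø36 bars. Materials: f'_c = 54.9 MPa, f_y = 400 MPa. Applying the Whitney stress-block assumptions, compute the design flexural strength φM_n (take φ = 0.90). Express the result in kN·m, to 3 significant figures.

φM_n ≈ 997 kN·m

A_s = 3 × 1018 = 3054 mm².
T = A_s f_y = 3054 × 400 = 1221600 N = 1221.6 kN.
From C = T: a = T/(0.85 f'_c b) = 1221600/(0.85 × 54.9 × 465) = 56.30 mm.
M_n = T(d − a/2) = 1221.6 kN × (935 − 28.15) mm = 1107.81 kN·m.
φM_n = 0.90 × 1107.81 = 997.03 kN·m.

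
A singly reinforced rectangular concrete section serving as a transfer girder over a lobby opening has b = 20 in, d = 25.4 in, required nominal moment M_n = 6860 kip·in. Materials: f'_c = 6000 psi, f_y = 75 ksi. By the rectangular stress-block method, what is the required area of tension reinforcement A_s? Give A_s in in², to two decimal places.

A_s ≈ 3.81 in²

From M_n = 0.85 f'_c a b (d − a/2):
a = d − √(d² − 2M_n/(0.85 f'_c b)) = 25.4 − √(25.4² − 2 × 6860/(0.85 × 6 × 20)) = 2.802 in.
A_s = 0.85 f'_c a b / f_y = 0.85 × 6 × 2.802 × 20 / 75 = 3.811 in².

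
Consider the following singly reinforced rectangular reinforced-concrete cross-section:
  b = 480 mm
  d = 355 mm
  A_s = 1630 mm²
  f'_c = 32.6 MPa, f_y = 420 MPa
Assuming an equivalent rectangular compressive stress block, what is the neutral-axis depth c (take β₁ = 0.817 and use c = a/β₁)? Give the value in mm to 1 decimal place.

c ≈ 63.0 mm

T = A_s f_y = 1630 × 420 = 684600 N = 684.6 kN.
Setting C = 0.85 f'_c a b equal to T: a = 684600/(0.85 × 32.6 × 480) = 51.471 mm.
With β₁ = 0.817, c = a/β₁ = 51.471/0.817 = 63.0 mm.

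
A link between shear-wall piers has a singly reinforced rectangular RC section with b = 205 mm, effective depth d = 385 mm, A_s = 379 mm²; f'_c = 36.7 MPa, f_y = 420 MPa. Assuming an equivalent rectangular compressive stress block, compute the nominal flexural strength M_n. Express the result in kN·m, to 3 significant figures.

M_n ≈ 59.3 kN·m

T = A_s f_y = 379 × 420 = 159180 N = 159.18 kN.
From C = T: a = T/(0.85 f'_c b) = 159180/(0.85 × 36.7 × 205) = 24.89 mm.
M_n = T(d − a/2) = 159.18 kN × (385 − 12.445) mm = 59.30 kN·m.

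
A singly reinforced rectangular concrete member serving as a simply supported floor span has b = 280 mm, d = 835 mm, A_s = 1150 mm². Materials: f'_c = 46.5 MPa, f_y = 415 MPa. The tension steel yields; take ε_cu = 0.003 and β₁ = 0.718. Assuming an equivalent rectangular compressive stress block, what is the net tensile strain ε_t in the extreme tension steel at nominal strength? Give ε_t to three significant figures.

ε_t ≈ 0.0387

a = A_s f_y/(0.85 f'_c b) = 43.12 mm.
β₁ = 0.718, so c = a/β₁ = 43.12/0.718 = 60.06 mm.
From the linear strain diagram with ε_cu = 0.003: ε_t = 0.003 (d − c)/c = 0.003 × (835 − 60.06)/60.06 = 0.0387.
Since ε_t ≥ 0.005, the section is tension-controlled.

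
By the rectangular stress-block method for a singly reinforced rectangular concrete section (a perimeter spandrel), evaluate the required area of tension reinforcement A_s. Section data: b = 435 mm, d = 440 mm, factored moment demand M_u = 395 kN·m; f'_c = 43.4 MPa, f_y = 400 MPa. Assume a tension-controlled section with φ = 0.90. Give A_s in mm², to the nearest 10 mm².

A_s ≈ 2700 mm²

M_n = M_u/φ = 395/0.90 = 438.889 kN·m.
With M_n = 0.85 f'_c a b (d − a/2), solve the quadratic for a:
a = d − √(d² − 2M_n/(0.85 f'_c b)) = 440 − √(440² − 2 × 438.889×10⁶/(0.85 × 43.4 × 435)) = 67.31 mm.
A_s = 0.85 f'_c a b / f_y = 0.85 × 43.4 × 67.31 × 435 / 400 = 2700.3 mm².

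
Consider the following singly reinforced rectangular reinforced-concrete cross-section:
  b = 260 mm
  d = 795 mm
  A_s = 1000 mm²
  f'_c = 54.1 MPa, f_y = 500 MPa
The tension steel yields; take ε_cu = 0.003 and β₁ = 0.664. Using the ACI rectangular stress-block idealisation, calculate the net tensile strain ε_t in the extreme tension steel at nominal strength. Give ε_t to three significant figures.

a = A_s f_y/(0.85 f'_c b) = 41.82 mm.
β₁ = 0.664, so c = a/β₁ = 41.82/0.664 = 62.98 mm.
From the linear strain diagram with ε_cu = 0.003: ε_t = 0.003 (d − c)/c = 0.003 × (795 − 62.98)/62.98 = 0.0349.
Since ε_t ≥ 0.005, the section is tension-controlled.

ε_t ≈ 0.0349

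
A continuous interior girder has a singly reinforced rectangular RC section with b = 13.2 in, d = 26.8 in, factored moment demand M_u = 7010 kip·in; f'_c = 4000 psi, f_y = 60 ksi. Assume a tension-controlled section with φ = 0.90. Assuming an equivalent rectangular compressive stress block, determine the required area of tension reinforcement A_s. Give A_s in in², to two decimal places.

A_s ≈ 5.64 in²

M_n = M_u/φ = 7010/0.90 = 7788.89 kip·in.
From M_n = 0.85 f'_c a b (d − a/2):
a = d − √(d² − 2M_n/(0.85 f'_c b)) = 26.8 − √(26.8² − 2 × 7788.89/(0.85 × 4 × 13.2)) = 7.535 in.
A_s = 0.85 f'_c a b / f_y = 0.85 × 4 × 7.535 × 13.2 / 60 = 5.636 in².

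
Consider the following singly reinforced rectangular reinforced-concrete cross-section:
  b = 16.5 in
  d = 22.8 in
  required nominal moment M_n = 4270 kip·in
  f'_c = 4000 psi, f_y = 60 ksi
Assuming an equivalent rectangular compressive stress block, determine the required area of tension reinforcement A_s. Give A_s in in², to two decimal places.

From M_n = 0.85 f'_c a b (d − a/2):
a = d − √(d² − 2M_n/(0.85 f'_c b)) = 22.8 − √(22.8² − 2 × 4270/(0.85 × 4 × 16.5)) = 3.627 in.
A_s = 0.85 f'_c a b / f_y = 0.85 × 4 × 3.627 × 16.5 / 60 = 3.391 in².

A_s ≈ 3.39 in²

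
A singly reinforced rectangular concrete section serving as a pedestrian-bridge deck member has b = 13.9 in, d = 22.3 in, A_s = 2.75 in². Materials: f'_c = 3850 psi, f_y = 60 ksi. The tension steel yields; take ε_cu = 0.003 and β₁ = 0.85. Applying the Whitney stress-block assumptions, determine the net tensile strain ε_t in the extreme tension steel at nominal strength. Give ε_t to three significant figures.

ε_t ≈ 0.0127

a = A_s f_y/(0.85 f'_c b) = 3.627 in.
β₁ = 0.85, so c = a/β₁ = 3.627/0.85 = 4.267 in.
From the linear strain diagram with ε_cu = 0.003: ε_t = 0.003 (d − c)/c = 0.003 × (22.3 − 4.267)/4.267 = 0.0127.
Since ε_t ≥ 0.005, the section is tension-controlled.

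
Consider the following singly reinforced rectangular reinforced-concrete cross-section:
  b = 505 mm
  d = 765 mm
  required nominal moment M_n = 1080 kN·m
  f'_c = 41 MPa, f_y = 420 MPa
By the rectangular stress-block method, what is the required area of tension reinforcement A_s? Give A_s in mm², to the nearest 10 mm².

With M_n = 0.85 f'_c a b (d − a/2), solve the quadratic for a:
a = d − √(d² − 2M_n/(0.85 f'_c b)) = 765 − √(765² − 2 × 1080×10⁶/(0.85 × 41 × 505)) = 84.93 mm.
A_s = 0.85 f'_c a b / f_y = 0.85 × 41 × 84.93 × 505 / 420 = 3558.8 mm².

A_s ≈ 3560 mm²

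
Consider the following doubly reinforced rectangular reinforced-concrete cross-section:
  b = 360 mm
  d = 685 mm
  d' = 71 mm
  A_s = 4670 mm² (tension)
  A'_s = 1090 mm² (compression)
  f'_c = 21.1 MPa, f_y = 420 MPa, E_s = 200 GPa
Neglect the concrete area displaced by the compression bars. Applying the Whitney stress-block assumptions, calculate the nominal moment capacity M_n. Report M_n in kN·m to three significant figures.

Assume both tension and compression steel yield.
Net tension couple steel: A_s − A'_s = 3580 mm².
a = (A_s − A'_s) f_y / (0.85 f'_c b) = 1503600/(0.85 × 21.1 × 360) = 232.88 mm.
c = a/β₁ = 232.88/0.85 = 273.98 mm; ε'_s = 0.003(c − d')/c = 0.0022 ≥ f_y/E_s = 0.0021, so compression steel does yield.
M_n = (A_s − A'_s) f_y (d − a/2) + A'_s f_y (d − d') = [1503600 × (685 − 116.44) + 457800 × (685 − 71)] × 10⁻⁶ = 854.89 + 281.09 = 1135.98 kN·m.

M_n ≈ 1140 kN·m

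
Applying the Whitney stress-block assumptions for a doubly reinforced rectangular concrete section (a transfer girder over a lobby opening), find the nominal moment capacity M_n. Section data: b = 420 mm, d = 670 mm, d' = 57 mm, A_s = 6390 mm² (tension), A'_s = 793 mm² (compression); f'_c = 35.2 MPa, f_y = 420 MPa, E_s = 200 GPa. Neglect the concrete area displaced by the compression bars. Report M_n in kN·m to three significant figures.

M_n ≈ 1560 kN·m

Assume both tension and compression steel yield.
Net tension couple steel: A_s − A'_s = 5597 mm².
a = (A_s − A'_s) f_y / (0.85 f'_c b) = 2350740/(0.85 × 35.2 × 420) = 187.07 mm.
c = a/β₁ = 187.07/0.799 = 234.13 mm; ε'_s = 0.003(c − d')/c = 0.0023 ≥ f_y/E_s = 0.0021, so compression steel does yield.
M_n = (A_s − A'_s) f_y (d − a/2) + A'_s f_y (d − d') = [2350740 × (670 − 93.535) + 333060 × (670 − 57)] × 10⁻⁶ = 1355.12 + 204.17 = 1559.29 kN·m.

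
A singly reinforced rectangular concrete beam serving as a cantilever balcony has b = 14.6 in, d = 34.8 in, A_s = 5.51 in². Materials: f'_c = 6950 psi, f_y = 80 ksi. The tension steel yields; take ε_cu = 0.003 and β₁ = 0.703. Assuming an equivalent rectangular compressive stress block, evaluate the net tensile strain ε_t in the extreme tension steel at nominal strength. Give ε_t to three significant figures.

a = A_s f_y/(0.85 f'_c b) = 5.111 in.
β₁ = 0.703, so c = a/β₁ = 5.111/0.703 = 7.270 in.
From the linear strain diagram with ε_cu = 0.003: ε_t = 0.003 (d − c)/c = 0.003 × (34.8 − 7.270)/7.270 = 0.0114.
Since ε_t ≥ 0.005, the section is tension-controlled.

ε_t ≈ 0.0114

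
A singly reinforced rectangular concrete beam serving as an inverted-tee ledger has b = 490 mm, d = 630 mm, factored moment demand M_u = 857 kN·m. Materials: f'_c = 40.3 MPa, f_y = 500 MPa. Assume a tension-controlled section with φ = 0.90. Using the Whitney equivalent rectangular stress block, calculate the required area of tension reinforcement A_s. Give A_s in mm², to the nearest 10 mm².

A_s ≈ 3280 mm²

M_n = M_u/φ = 857/0.90 = 952.222 kN·m.
With M_n = 0.85 f'_c a b (d − a/2), solve the quadratic for a:
a = d − √(d² − 2M_n/(0.85 f'_c b)) = 630 − √(630² − 2 × 952.222×10⁶/(0.85 × 40.3 × 490)) = 97.61 mm.
A_s = 0.85 f'_c a b / f_y = 0.85 × 40.3 × 97.61 × 490 / 500 = 3276.8 mm².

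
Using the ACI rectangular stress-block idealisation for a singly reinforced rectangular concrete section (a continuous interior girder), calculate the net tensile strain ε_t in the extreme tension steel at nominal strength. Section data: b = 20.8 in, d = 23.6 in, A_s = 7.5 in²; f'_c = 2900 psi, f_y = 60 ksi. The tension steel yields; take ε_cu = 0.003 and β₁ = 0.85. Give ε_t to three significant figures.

a = A_s f_y/(0.85 f'_c b) = 8.777 in.
β₁ = 0.85, so c = a/β₁ = 8.777/0.85 = 10.326 in.
From the linear strain diagram with ε_cu = 0.003: ε_t = 0.003 (d − c)/c = 0.003 × (23.6 − 10.326)/10.326 = 0.00386.
ε_t < 0.004 — the section is over-reinforced for flexure under ACI limits.

ε_t ≈ 0.00386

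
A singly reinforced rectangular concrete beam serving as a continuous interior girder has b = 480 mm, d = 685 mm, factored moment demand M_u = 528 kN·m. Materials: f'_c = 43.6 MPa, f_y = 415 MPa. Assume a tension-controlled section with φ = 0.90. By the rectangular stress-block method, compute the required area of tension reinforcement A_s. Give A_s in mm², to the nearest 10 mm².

A_s ≈ 2140 mm²

M_n = M_u/φ = 528/0.90 = 586.667 kN·m.
With M_n = 0.85 f'_c a b (d − a/2), solve the quadratic for a:
a = d − √(d² − 2M_n/(0.85 f'_c b)) = 685 − √(685² − 2 × 586.667×10⁶/(0.85 × 43.6 × 480)) = 49.97 mm.
A_s = 0.85 f'_c a b / f_y = 0.85 × 43.6 × 49.97 × 480 / 415 = 2141.9 mm².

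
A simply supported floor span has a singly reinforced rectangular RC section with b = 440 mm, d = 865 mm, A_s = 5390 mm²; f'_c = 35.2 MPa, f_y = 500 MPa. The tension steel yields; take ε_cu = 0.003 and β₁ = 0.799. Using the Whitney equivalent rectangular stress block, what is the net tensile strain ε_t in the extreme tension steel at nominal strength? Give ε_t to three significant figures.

a = A_s f_y/(0.85 f'_c b) = 204.71 mm.
β₁ = 0.799, so c = a/β₁ = 204.71/0.799 = 256.21 mm.
From the linear strain diagram with ε_cu = 0.003: ε_t = 0.003 (d − c)/c = 0.003 × (865 − 256.21)/256.21 = 0.00713.
Since ε_t ≥ 0.005, the section is tension-controlled.

ε_t ≈ 0.00713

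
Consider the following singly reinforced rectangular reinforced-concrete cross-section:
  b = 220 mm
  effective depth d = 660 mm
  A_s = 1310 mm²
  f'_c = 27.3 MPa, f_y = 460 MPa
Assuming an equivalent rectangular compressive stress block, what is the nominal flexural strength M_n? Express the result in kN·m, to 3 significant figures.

T = A_s f_y = 1310 × 460 = 602600 N = 602.6 kN.
From C = T: a = T/(0.85 f'_c b) = 602600/(0.85 × 27.3 × 220) = 118.04 mm.
M_n = T(d − a/2) = 602.6 kN × (660 − 59.02) mm = 362.15 kN·m.

M_n ≈ 362 kN·m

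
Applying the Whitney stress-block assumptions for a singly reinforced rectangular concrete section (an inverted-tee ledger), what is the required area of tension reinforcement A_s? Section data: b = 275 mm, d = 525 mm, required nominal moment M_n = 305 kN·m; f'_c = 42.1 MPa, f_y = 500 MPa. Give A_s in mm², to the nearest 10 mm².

With M_n = 0.85 f'_c a b (d − a/2), solve the quadratic for a:
a = d − √(d² − 2M_n/(0.85 f'_c b)) = 525 − √(525² − 2 × 305×10⁶/(0.85 × 42.1 × 275)) = 62.79 mm.
A_s = 0.85 f'_c a b / f_y = 0.85 × 42.1 × 62.79 × 275 / 500 = 1235.8 mm².

A_s ≈ 1240 mm²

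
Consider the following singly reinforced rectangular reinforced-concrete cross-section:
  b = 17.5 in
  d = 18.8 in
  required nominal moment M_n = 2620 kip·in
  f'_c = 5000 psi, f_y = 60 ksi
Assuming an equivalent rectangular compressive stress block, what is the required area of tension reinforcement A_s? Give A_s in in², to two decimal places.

From M_n = 0.85 f'_c a b (d − a/2):
a = d − √(d² − 2M_n/(0.85 f'_c b)) = 18.8 − √(18.8² − 2 × 2620/(0.85 × 5 × 17.5)) = 1.978 in.
A_s = 0.85 f'_c a b / f_y = 0.85 × 5 × 1.978 × 17.5 / 60 = 2.452 in².

A_s ≈ 2.45 in²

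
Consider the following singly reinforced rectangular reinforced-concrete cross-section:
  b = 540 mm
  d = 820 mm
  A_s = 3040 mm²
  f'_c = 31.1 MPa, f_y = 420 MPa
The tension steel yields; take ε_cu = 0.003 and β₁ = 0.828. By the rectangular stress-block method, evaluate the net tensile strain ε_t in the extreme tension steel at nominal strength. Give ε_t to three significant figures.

a = A_s f_y/(0.85 f'_c b) = 89.44 mm.
β₁ = 0.828, so c = a/β₁ = 89.44/0.828 = 108.02 mm.
From the linear strain diagram with ε_cu = 0.003: ε_t = 0.003 (d − c)/c = 0.003 × (820 − 108.02)/108.02 = 0.0198.
Since ε_t ≥ 0.005, the section is tension-controlled.

ε_t ≈ 0.0198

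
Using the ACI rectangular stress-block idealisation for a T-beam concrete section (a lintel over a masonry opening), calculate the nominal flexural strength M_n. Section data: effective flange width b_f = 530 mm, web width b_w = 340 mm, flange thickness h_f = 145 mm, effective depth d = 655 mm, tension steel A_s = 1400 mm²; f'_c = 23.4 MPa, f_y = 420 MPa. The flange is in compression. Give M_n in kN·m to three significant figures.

M_n ≈ 369 kN·m

Tension: T = A_s f_y = 1400 × 420 = 588000 N.
Try a within the flange: a = T/(0.85 f'_c b_f) = 588000/(0.85 × 23.4 × 530) = 55.78 mm.
Since a = 55.78 ≤ h_f = 145 mm, the stress block lies entirely in the flange; analyse as a rectangular beam of width b_f.
M_n = T(d − a/2) = 588000 × (655 − 27.89) = 368.74 × 10⁶ N·mm.
M_n = 368.74 kN·m.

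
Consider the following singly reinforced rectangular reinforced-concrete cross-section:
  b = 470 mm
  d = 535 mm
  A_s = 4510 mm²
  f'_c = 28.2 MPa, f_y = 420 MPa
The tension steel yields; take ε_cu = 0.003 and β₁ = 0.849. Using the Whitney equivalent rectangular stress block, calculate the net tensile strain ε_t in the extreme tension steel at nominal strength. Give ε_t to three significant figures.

ε_t ≈ 0.00510

a = A_s f_y/(0.85 f'_c b) = 168.14 mm.
β₁ = 0.849, so c = a/β₁ = 168.14/0.849 = 198.04 mm.
From the linear strain diagram with ε_cu = 0.003: ε_t = 0.003 (d − c)/c = 0.003 × (535 − 198.04)/198.04 = 0.00510.
Since ε_t ≥ 0.005, the section is tension-controlled.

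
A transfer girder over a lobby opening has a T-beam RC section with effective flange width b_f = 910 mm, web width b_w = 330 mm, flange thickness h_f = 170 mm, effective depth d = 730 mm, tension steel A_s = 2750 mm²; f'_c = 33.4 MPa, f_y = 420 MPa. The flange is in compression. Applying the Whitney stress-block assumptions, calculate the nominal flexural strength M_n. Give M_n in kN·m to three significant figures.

Tension: T = A_s f_y = 2750 × 420 = 1155000 N.
Try a within the flange: a = T/(0.85 f'_c b_f) = 1155000/(0.85 × 33.4 × 910) = 44.71 mm.
Since a = 44.71 ≤ h_f = 170 mm, the stress block lies entirely in the flange; analyse as a rectangular beam of width b_f.
M_n = T(d − a/2) = 1155000 × (730 − 22.355) = 817.33 × 10⁶ N·mm.
M_n = 817.33 kN·m.

M_n ≈ 817 kN·m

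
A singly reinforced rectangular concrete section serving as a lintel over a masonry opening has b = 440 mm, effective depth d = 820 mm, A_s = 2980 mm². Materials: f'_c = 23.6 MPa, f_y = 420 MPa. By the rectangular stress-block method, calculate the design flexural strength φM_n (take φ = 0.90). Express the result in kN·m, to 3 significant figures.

φM_n ≈ 844 kN·m

T = A_s f_y = 2980 × 420 = 1251600 N = 1251.6 kN.
From C = T: a = T/(0.85 f'_c b) = 1251600/(0.85 × 23.6 × 440) = 141.80 mm.
M_n = T(d − a/2) = 1251.6 kN × (820 − 70.9) mm = 937.57 kN·m.
φM_n = 0.90 × 937.57 = 843.81 kN·m.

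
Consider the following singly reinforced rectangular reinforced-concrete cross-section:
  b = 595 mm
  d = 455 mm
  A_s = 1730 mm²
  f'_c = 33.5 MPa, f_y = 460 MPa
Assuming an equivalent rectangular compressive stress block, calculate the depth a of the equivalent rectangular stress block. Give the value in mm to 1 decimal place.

a ≈ 47.0 mm

T = A_s f_y = 1730 × 460 = 795800 N = 795.8 kN.
Setting C = 0.85 f'_c a b equal to T: a = 795800/(0.85 × 33.5 × 595) = 47.0 mm.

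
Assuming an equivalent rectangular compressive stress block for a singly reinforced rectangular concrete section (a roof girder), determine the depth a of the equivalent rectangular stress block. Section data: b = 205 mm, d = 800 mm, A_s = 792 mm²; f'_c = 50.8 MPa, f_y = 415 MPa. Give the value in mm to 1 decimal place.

T = A_s f_y = 792 × 415 = 328680 N = 328.68 kN.
Setting C = 0.85 f'_c a b equal to T: a = 328680/(0.85 × 50.8 × 205) = 37.1 mm.

a ≈ 37.1 mm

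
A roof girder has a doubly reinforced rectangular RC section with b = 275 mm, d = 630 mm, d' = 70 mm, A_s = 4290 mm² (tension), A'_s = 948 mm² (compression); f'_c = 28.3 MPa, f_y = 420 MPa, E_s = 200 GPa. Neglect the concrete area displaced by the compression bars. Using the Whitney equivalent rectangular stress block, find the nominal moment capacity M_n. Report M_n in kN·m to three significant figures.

Assume both tension and compression steel yield.
Net tension couple steel: A_s − A'_s = 3342 mm².
a = (A_s − A'_s) f_y / (0.85 f'_c b) = 1403640/(0.85 × 28.3 × 275) = 212.19 mm.
c = a/β₁ = 212.19/0.848 = 250.22 mm; ε'_s = 0.003(c − d')/c = 0.0022 ≥ f_y/E_s = 0.0021, so compression steel does yield.
M_n = (A_s − A'_s) f_y (d − a/2) + A'_s f_y (d − d') = [1403640 × (630 − 106.095) + 398160 × (630 − 70)] × 10⁻⁶ = 735.37 + 222.97 = 958.34 kN·m.

M_n ≈ 958 kN·m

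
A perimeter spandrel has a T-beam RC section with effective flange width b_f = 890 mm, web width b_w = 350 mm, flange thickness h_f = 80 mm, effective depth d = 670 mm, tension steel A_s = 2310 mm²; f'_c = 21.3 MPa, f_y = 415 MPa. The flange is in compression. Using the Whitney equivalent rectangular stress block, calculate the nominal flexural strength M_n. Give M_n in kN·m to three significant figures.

Tension: T = A_s f_y = 2310 × 415 = 958650 N.
Try a within the flange: a = T/(0.85 f'_c b_f) = 958650/(0.85 × 21.3 × 890) = 59.49 mm.
Since a = 59.49 ≤ h_f = 80 mm, the stress block lies entirely in the flange; analyse as a rectangular beam of width b_f.
M_n = T(d − a/2) = 958650 × (670 − 29.745) = 613.78 × 10⁶ N·mm.
M_n = 613.78 kN·m.

M_n ≈ 614 kN·m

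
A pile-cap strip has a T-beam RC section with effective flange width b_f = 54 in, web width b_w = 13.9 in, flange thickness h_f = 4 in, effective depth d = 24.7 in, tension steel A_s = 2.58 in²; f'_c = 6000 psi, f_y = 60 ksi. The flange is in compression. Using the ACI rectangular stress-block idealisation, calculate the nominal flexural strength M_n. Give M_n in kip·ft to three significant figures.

M_n ≈ 315 kip·ft

Tension: T = A_s f_y = 2.58 × 60 = 154.8 kips.
Try a within the flange: a = T/(0.85 f'_c b_f) = 154.8/(0.85 × 6 × 54) = 0.562 in.
Since a = 0.562 ≤ h_f = 4 in, the stress block lies entirely in the flange; analyse as a rectangular beam of width b_f.
M_n = T(d − a/2) = 154.8 × (24.7 − 0.281) = 3780.1 kip·in.
M_n = 3780.1/12 = 315.01 kip·ft.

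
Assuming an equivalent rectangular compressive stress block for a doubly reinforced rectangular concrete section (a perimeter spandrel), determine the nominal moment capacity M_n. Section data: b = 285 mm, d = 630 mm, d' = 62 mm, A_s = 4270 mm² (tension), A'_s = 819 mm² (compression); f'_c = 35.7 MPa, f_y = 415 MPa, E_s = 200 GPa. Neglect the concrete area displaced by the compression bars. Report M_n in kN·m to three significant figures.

Assume both tension and compression steel yield.
Net tension couple steel: A_s − A'_s = 3451 mm².
a = (A_s − A'_s) f_y / (0.85 f'_c b) = 1432165/(0.85 × 35.7 × 285) = 165.60 mm.
c = a/β₁ = 165.60/0.795 = 208.30 mm; ε'_s = 0.003(c − d')/c = 0.0021 ≥ f_y/E_s = 0.0021, so compression steel does yield.
M_n = (A_s − A'_s) f_y (d − a/2) + A'_s f_y (d − d') = [1432165 × (630 − 82.8) + 339885 × (630 − 62)] × 10⁻⁶ = 783.68 + 193.05 = 976.73 kN·m.

M_n ≈ 977 kN·m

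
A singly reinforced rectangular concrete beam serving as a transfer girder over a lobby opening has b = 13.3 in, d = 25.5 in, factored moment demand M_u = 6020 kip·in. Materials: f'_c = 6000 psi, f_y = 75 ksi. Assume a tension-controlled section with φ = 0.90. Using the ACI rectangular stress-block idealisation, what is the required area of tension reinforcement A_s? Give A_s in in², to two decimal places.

A_s ≈ 3.81 in²

M_n = M_u/φ = 6020/0.90 = 6688.89 kip·in.
From M_n = 0.85 f'_c a b (d − a/2):
a = d − √(d² − 2M_n/(0.85 f'_c b)) = 25.5 − √(25.5² − 2 × 6688.89/(0.85 × 6 × 13.3)) = 4.216 in.
A_s = 0.85 f'_c a b / f_y = 0.85 × 6 × 4.216 × 13.3 / 75 = 3.813 in².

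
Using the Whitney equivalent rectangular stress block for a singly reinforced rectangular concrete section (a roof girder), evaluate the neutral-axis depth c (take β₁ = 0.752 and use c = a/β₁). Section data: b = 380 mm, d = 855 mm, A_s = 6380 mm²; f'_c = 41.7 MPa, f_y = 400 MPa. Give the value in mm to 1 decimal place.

T = A_s f_y = 6380 × 400 = 2552000 N = 2552 kN.
Setting C = 0.85 f'_c a b equal to T: a = 2552000/(0.85 × 41.7 × 380) = 189.471 mm.
With β₁ = 0.752, c = a/β₁ = 189.471/0.752 = 252.0 mm.

c ≈ 252.0 mm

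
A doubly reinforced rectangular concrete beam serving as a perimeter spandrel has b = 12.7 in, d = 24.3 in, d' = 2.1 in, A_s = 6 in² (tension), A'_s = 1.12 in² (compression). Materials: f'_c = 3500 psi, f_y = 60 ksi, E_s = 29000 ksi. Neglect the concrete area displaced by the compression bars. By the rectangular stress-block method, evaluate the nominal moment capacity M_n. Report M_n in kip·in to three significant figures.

Assume both steels yield.
a = (A_s − A'_s) f_y/(0.85 f'_c b) = (6 − 1.12) × 60/(0.85 × 3.5 × 12.7) = 7.750 in.
c = a/β₁ = 7.750/0.85 = 9.118 in; ε'_s = 0.003(c − d')/c = 0.0023 ≥ ε_y = 0.0021, so the compression steel yields.
M_n = (A_s − A'_s) f_y (d − a/2) + A'_s f_y (d − d') = 292.8 × (24.3 − 3.875) + 67.2 × (24.3 − 2.1) = 5980.4 + 1491.8 = 7472.2 kip·in.

M_n ≈ 7470 kip·in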